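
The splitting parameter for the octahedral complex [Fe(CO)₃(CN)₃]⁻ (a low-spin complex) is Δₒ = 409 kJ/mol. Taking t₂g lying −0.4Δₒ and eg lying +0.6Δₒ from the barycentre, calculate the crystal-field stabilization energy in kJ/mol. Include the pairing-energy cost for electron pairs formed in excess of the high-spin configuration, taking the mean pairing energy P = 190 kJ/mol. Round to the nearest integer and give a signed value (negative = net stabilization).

-602

Ligand charges: 3×(+0) from CO and 3×(-1) from CN⁻ sum to -3; with overall charge -1, Fe is +2.
Fe sits in group 8; removing 2 electrons leaves Fe²⁺ with 8 − 2 = 6 d electrons.
Electron filling gives t₂g⁶ eg⁰.
The orbital stabilization is -2.4Δₒ = -2.4 × 409 = -982 kJ/mol.
Relative to high-spin t₂g⁴ eg² (1 paired), the low-spin configuration has 2 additional pairs, contributing +2 × 190 = +380 kJ/mol.
Overall CFSE = -982 + 380 = -602 kJ/mol.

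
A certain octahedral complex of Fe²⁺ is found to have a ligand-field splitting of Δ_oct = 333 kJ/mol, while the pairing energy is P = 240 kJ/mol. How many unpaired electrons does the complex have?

Group 8 minus oxidation state +2 gives a d⁶ configuration for Fe²⁺.
Here Δ_oct > P (333 > 240), so the low-spin state is favoured.
That gives t2g^6 e_g^0.
Unpaired electrons: 0.

0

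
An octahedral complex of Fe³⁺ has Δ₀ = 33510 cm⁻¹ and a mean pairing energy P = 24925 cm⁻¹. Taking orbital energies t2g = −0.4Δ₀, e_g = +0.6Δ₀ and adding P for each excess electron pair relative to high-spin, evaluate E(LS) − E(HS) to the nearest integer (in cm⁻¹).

-17170

Group 8 minus oxidation state +3 gives a d⁵ configuration for Fe³⁺.
High-spin d⁵ fills as t2g^3 e_g^2 with CFSE 3(−0.4) + 2(+0.6) = 0.0Δ₀ = 0 cm⁻¹.
For low-spin the configuration is t2g^5 e_g^0: orbital energy -2.0 × 33510 = -67020 cm⁻¹, and 2 additional pairs relative to high-spin add 49850 cm⁻¹, giving -17170 cm⁻¹.
The difference is -17170 − (0) = -17170 cm⁻¹, so low-spin lies lower.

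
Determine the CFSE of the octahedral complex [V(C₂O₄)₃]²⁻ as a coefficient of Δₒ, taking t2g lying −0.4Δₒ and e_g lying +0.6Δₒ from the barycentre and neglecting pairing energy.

Each C₂O₄²⁻ contributes -2; 3 × (-2) = -6. With overall charge -2, V is in the +4 oxidation state.
V⁴⁺: group 5, so d-count = 5 − 4 = 1.
For octahedral d¹ the high- and low-spin configurations coincide.
Configuration: t2g^1 e_g^0.
CFSE = 1(-0.4Δₒ) + 0(0.6Δₒ) = -0.4Δₒ + 0.0Δₒ = -0.4Δₒ.

-0.4 Δₒ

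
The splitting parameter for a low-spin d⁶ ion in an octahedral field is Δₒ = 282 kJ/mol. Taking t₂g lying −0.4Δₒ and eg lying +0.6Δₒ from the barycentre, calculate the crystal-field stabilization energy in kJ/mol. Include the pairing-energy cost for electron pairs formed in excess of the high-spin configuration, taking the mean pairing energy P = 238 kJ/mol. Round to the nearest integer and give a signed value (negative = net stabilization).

Electron filling gives t₂g⁶ eg⁰.
The orbital stabilization is -2.4Δₒ = -2.4 × 282 = -677 kJ/mol.
Pairing penalty: 3 pairs vs 1 in the high-spin reference → 2 extra × P = 476 kJ/mol.
Overall CFSE = -677 + 476 = -201 kJ/mol.

-201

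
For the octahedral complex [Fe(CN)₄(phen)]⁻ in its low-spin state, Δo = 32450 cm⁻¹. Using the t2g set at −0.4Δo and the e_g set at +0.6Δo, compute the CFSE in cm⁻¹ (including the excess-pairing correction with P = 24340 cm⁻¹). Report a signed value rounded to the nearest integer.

Ligand charges: 4×(-1) from CN⁻ and 1×(+0) from phen sum to -4; with overall charge -1, Fe is +3.
Fe is in group 8, so Fe³⁺ is d⁵ (8 − 3 = 5).
Configuration: t2g^5 e_g^0.
CFSE(orbital) = 5×(-0.4Δo) + 0×(0.6Δo) = -2.0Δo; with Δo = 32450 cm⁻¹ that is -64900 cm⁻¹.
Relative to high-spin t2g^3 e_g^2 (0 paired), the low-spin configuration has 2 additional pairs, contributing +2 × 24340 = +48680 cm⁻¹.
Net CFSE = -64900 + 48680 = -16220 cm⁻¹.

-16220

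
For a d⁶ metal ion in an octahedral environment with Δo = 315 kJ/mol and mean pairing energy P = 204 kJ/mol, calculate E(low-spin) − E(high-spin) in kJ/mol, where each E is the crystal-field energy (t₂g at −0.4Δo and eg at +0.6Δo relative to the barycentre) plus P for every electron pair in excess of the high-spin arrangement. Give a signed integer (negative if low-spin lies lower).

High-spin: t₂g⁴ eg², CFSE = -0.4Δo = -126 kJ/mol.
Low-spin: t₂g⁶ eg⁰, orbital CFSE = -2.4Δo = -756 kJ/mol; plus 2 excess pairs × P = +408 kJ/mol; total -348 kJ/mol.
E(LS) − E(HS) = -348 − (-126) = -222 kJ/mol.

-222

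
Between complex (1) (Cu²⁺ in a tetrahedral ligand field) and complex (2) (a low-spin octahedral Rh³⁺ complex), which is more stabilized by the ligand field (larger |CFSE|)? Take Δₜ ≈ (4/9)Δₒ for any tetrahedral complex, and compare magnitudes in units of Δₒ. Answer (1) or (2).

(2)

(1): Cu sits in group 11; removing 2 electrons leaves Cu²⁺ with 11 − 2 = 9 d electrons; Tetrahedral fields are weak (Δₜ ≈ 4/9 Δₒ), so electrons fill high-spin; e^4 t2^5, CFSE = -0.4Δₜ ≈ -0.18Δₒ.
(2): Rh sits in group 9; removing 3 electrons leaves Rh³⁺ with 9 − 3 = 6 d electrons; t₂g⁶ eg⁰, CFSE = -2.4Δₒ.
So (2) has the larger |CFSE|.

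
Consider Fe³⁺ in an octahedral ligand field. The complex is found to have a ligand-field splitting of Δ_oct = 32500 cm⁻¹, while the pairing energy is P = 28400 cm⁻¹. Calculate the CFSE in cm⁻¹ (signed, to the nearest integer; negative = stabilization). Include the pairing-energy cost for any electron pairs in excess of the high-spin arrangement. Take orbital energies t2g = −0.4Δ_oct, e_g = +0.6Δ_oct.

-8200

Fe is in group 8, so Fe³⁺ is d⁵ (8 − 3 = 5).
With Δ_oct > P the complex is low-spin.
Filling d⁵ accordingly: t2g^5 e_g^0.
Orbital CFSE = -2.0Δ_oct = -2.0 × 32500 = -65000 cm⁻¹.
Excess pairs vs high-spin: 2 − 0 = 2; pairing cost = +56800 cm⁻¹.
Net CFSE = -65000 + 56800 = -8200 cm⁻¹.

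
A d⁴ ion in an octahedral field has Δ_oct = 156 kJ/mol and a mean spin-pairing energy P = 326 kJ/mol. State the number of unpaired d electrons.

Here Δ_oct < P (156 < 326), so the high-spin state is favoured.
Configuration: t₂g³ eg¹.
Unpaired electrons: 4.

4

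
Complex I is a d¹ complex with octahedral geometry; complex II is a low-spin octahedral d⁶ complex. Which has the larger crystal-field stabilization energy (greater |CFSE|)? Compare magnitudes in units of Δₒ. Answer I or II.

II

I: For octahedral d¹ the high- and low-spin configurations coincide; t2g^1 e_g^0, CFSE = -0.4Δₒ.
II: t₂g⁶ eg⁰, CFSE = -2.4Δₒ.
So II has the larger |CFSE|.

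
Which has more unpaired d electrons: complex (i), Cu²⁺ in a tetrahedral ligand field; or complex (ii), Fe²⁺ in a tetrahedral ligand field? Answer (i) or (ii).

(i): Cu sits in group 11; removing 2 electrons leaves Cu²⁺ with 11 − 2 = 9 d electrons; With tetrahedral geometry the complex is necessarily high-spin; e⁴ t₂⁵ → 1 unpaired.
(ii): Fe is in group 8, so Fe²⁺ is d⁶ (8 − 2 = 6); With tetrahedral geometry the complex is necessarily high-spin; e³ t₂³ → 4 unpaired.
So (ii) has more unpaired electrons.

(ii)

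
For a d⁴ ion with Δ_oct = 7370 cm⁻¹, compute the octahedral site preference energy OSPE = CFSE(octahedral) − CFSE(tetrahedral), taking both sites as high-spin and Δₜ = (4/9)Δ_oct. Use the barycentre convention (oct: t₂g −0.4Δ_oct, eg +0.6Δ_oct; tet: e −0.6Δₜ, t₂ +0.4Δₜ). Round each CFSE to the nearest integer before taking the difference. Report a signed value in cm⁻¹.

In an octahedral site d⁴ (HS) is t₂g³ eg¹, giving CFSE(oct) = -0.6Δ_oct = -4422 cm⁻¹.
Tetrahedral e² t₂² gives -0.4Δₜ = -0.4 × (4/9) × 7370 = -1310 cm⁻¹.
OSPE = -4422 − (-1310) = -3112 cm⁻¹.

-3112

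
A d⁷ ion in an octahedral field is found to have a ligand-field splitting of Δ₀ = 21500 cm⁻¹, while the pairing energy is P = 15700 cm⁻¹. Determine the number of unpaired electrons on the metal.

1

Δ₀ > P, so pairing is preferred: the ground state is low-spin.
Configuration: t2g^6 e_g^1.
Unpaired electrons: 1.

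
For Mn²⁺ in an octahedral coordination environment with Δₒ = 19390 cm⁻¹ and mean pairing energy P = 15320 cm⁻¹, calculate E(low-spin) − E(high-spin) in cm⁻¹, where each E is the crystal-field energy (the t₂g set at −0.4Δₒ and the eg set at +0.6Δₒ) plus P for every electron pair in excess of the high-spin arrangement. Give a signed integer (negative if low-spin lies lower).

-8140

Mn²⁺: group 7, so d-count = 7 − 2 = 5.
High-spin d⁵ fills as t₂g³ eg² with CFSE 3(−0.4) + 2(+0.6) = 0.0Δₒ = 0 cm⁻¹.
Low-spin t₂g⁵ eg⁰ gives -2.0Δₒ = -38780 cm⁻¹, but forming 2 extra pairs costs 2P = 30640 cm⁻¹, so E(LS) = -38780 + 30640 = -8140 cm⁻¹.
The difference is -8140 − (0) = -8140 cm⁻¹, so low-spin lies lower.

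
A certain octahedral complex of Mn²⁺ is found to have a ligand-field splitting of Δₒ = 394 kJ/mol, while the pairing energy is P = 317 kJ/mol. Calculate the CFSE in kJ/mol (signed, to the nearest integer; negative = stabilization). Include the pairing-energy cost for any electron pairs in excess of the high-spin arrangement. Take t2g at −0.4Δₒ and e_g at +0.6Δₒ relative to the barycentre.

-154

Mn sits in group 7; removing 2 electrons leaves Mn²⁺ with 7 − 2 = 5 d electrons.
Here Δₒ > P (394 > 317), so the low-spin state is favoured.
Configuration: t2g^5 e_g^0.
Orbital CFSE = -2.0Δₒ = -2.0 × 394 = -788 kJ/mol.
Excess pairs vs high-spin: 2 − 0 = 2; pairing cost = +634 kJ/mol.
Net CFSE = -788 + 634 = -154 kJ/mol.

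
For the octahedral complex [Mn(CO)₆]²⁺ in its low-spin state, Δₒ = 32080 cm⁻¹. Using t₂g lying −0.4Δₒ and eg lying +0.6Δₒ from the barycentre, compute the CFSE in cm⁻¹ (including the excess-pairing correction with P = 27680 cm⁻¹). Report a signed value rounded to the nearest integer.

CO is neutral, so the +2 overall charge sits on Mn: oxidation state +2.
Mn²⁺: group 7, so d-count = 7 − 2 = 5.
The d⁵ electrons fill as t₂g⁵ eg⁰.
The orbital stabilization is -2.0Δₒ = -2.0 × 32080 = -64160 cm⁻¹.
Relative to high-spin t₂g³ eg² (0 paired), the low-spin configuration has 2 additional pairs, contributing +2 × 27680 = +55360 cm⁻¹.
Combining: -64160 + 55360 = -8800 cm⁻¹.

-8800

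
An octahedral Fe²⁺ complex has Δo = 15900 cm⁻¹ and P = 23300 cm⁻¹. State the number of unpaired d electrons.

Fe is in group 8, so Fe²⁺ is d⁶ (8 − 2 = 6).
Since Δo = 15900 cm⁻¹ < P = 23300 cm⁻¹, the complex adopts the high-spin configuration.
Configuration: t2g^4 e_g^2.
Unpaired electrons: 4.

4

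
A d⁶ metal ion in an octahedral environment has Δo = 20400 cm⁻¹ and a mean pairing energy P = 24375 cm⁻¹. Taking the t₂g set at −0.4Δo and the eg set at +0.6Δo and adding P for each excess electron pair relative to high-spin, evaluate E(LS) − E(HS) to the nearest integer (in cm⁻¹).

In the high-spin limit (t₂g⁴ eg²) the orbital term is -0.4Δo = -8160 cm⁻¹, with no excess pairing.
For low-spin the configuration is t₂g⁶ eg⁰: orbital energy -2.4 × 20400 = -48960 cm⁻¹, and 2 additional pairs relative to high-spin add 48750 cm⁻¹, giving -210 cm⁻¹.
The difference is -210 − (-8160) = 7950 cm⁻¹, so high-spin lies lower.

7950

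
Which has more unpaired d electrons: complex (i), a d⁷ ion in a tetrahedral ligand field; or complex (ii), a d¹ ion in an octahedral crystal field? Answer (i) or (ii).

(i): Tetrahedral splitting is small, so the complex is high-spin; e^4 t2^3 → 3 unpaired.
(ii): For octahedral d¹ the high- and low-spin configurations coincide; t₂g¹ eg⁰ → 1 unpaired.
So (i) has more unpaired electrons.

(i)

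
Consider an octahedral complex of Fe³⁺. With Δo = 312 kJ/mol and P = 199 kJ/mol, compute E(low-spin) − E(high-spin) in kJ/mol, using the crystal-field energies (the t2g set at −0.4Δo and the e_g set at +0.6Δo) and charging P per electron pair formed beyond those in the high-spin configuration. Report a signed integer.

Fe sits in group 8; removing 3 electrons leaves Fe³⁺ with 8 − 3 = 5 d electrons.
In the high-spin limit (t2g^3 e_g^2) the orbital term is 0.0Δo = 0 kJ/mol, with no excess pairing.
Low-spin t2g^5 e_g^0 gives -2.0Δo = -624 kJ/mol, but forming 2 extra pairs costs 2P = 398 kJ/mol, so E(LS) = -624 + 398 = -226 kJ/mol.
The difference is -226 − (0) = -226 kJ/mol, so low-spin lies lower.

-226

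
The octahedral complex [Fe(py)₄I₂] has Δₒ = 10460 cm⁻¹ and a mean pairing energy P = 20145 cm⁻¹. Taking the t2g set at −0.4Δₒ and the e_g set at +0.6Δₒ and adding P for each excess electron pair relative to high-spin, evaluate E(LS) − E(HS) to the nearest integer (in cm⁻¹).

Ligand charges: 4×(+0) from py and 2×(-1) from I⁻ sum to -2; with overall charge +0, Fe is +2.
Group 8 minus oxidation state +2 gives a d⁶ configuration for Fe²⁺.
High-spin d⁶ fills as t2g^4 e_g^2 with CFSE 4(−0.4) + 2(+0.6) = -0.4Δₒ = -4184 cm⁻¹.
Low-spin t2g^6 e_g^0 gives -2.4Δₒ = -25104 cm⁻¹, but forming 2 extra pairs costs 2P = 40290 cm⁻¹, so E(LS) = -25104 + 40290 = 15186 cm⁻¹.
Thus E(LS) − E(HS) = 19370 cm⁻¹.

19370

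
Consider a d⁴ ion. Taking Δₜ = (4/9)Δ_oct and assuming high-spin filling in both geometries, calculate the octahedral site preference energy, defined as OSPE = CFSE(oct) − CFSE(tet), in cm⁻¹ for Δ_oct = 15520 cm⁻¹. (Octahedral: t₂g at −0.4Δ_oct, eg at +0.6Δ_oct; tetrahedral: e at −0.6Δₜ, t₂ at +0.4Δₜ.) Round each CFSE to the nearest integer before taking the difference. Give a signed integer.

-6553

Octahedral high-spin t2g^3 e_g^1: CFSE = -0.6 × 15520 = -9312 cm⁻¹.
Tetrahedral: e^2 t2^2, CFSE = 2(−0.6) + 2(+0.4) = -0.4Δₜ = -0.4 × (4/9) × 15520 = -2759 cm⁻¹.
OSPE = CFSE(oct) − CFSE(tet) = -9312 − (-2759) = -6553 cm⁻¹.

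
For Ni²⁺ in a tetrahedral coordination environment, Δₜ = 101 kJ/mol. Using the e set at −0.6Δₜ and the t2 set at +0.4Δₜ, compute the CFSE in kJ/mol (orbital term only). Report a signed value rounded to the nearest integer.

Ni²⁺: group 10, so d-count = 10 − 2 = 8.
Tetrahedral fields are weak (Δₜ ≈ 4/9 Δₒ), so electrons fill high-spin.
The d⁸ electrons fill as e^4 t2^4.
The orbital stabilization is -0.8Δₜ = -0.8 × 101 = -81 kJ/mol.

-81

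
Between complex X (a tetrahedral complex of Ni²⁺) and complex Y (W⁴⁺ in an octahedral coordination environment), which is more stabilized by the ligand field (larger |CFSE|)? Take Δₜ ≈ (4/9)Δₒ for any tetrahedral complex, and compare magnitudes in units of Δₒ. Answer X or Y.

Y

X: Ni sits in group 10; removing 2 electrons leaves Ni²⁺ with 10 − 2 = 8 d electrons; With tetrahedral geometry the complex is necessarily high-spin; e^4 t2^4, CFSE = -0.8Δₜ ≈ -0.36Δₒ.
Y: W sits in group 6; removing 4 electrons leaves W⁴⁺ with 6 − 4 = 2 d electrons; t2g^2 e_g^0, CFSE = -0.8Δₒ.
So Y has the larger |CFSE|.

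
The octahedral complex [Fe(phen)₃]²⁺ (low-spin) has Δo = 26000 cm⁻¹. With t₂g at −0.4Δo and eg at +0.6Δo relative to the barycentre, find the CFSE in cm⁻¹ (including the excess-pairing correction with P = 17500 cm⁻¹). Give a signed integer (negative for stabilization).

phen is neutral, so the +2 overall charge sits on Fe: oxidation state +2.
Group 8 minus oxidation state +2 gives a d⁶ configuration for Fe²⁺.
The d⁶ electrons fill as t₂g⁶ eg⁰.
Orbital CFSE = 6(-0.4) + 0(0.6) = -2.4Δo = -2.4 × 26000 = -62400 cm⁻¹.
Pairing penalty: 3 pairs vs 1 in the high-spin reference → 2 extra × P = 35000 cm⁻¹.
Combining: -62400 + 35000 = -27400 cm⁻¹.

-27400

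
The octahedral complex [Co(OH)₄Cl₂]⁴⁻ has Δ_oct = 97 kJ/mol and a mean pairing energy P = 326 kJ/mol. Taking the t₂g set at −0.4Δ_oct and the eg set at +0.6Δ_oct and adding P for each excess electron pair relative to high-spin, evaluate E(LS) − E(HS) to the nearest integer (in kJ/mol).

Ligand charges: 4×(-1) from OH⁻ and 2×(-1) from Cl⁻ sum to -6; with overall charge -4, Co is +2.
Co sits in group 9; removing 2 electrons leaves Co²⁺ with 9 − 2 = 7 d electrons.
High-spin d⁷ fills as t₂g⁵ eg² with CFSE 5(−0.4) + 2(+0.6) = -0.8Δ_oct = -78 kJ/mol.
Low-spin: t₂g⁶ eg¹, orbital CFSE = -1.8Δ_oct = -175 kJ/mol; plus 1 excess pair × P = +326 kJ/mol; total 151 kJ/mol.
The difference is 151 − (-78) = 229 kJ/mol, so high-spin lies lower.

229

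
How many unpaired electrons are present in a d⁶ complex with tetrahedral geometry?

Tetrahedral splitting is small, so the complex is high-spin.
Configuration: e^3 t2^3, giving 4 unpaired electrons.

4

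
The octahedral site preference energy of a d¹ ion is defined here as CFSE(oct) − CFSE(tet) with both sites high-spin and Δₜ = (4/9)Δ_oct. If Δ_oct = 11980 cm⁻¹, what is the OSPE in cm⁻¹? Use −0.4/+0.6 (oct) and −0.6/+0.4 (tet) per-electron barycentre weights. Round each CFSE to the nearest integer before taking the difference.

In an octahedral site d¹ (HS) is t₂g¹ eg⁰, giving CFSE(oct) = -0.4Δ_oct = -4792 cm⁻¹.
Tetrahedral e¹ t₂⁰ gives -0.6Δₜ = -0.6 × (4/9) × 11980 = -3195 cm⁻¹.
OSPE = -4792 − (-3195) = -1597 cm⁻¹.

-1597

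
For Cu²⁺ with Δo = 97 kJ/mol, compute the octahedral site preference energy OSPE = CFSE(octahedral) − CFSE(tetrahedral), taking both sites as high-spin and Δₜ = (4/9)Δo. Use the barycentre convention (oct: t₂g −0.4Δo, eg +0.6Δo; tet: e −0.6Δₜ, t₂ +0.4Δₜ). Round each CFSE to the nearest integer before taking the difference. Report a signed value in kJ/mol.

Cu sits in group 11; removing 2 electrons leaves Cu²⁺ with 11 − 2 = 9 d electrons.
In an octahedral site d⁹ (HS) is t2g^6 e_g^3, giving CFSE(oct) = -0.6Δo = -58 kJ/mol.
Tetrahedral: e^4 t2^5, CFSE = 4(−0.6) + 5(+0.4) = -0.4Δₜ = -0.4 × (4/9) × 97 = -17 kJ/mol.
OSPE = -58 − (-17) = -41 kJ/mol.

-41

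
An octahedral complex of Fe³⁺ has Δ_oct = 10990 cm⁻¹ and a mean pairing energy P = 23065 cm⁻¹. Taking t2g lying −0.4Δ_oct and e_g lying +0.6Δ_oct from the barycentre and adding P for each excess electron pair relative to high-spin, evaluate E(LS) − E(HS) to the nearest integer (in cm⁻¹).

Group 8 minus oxidation state +3 gives a d⁵ configuration for Fe³⁺.
High-spin d⁵ fills as t2g^3 e_g^2 with CFSE 3(−0.4) + 2(+0.6) = 0.0Δ_oct = 0 cm⁻¹.
Low-spin t2g^5 e_g^0 gives -2.0Δ_oct = -21980 cm⁻¹, but forming 2 extra pairs costs 2P = 46130 cm⁻¹, so E(LS) = -21980 + 46130 = 24150 cm⁻¹.
E(LS) − E(HS) = 24150 − (0) = 24150 cm⁻¹.

24150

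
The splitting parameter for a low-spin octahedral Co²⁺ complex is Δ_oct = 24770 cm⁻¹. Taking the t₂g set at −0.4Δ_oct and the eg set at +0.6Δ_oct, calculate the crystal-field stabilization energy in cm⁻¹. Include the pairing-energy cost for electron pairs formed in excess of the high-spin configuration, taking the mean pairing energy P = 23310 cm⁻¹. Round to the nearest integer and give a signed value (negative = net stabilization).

-21276

Group 9 minus oxidation state +2 gives a d⁷ configuration for Co²⁺.
Electron filling gives t₂g⁶ eg¹.
CFSE(orbital) = 6×(-0.4Δ_oct) + 1×(0.6Δ_oct) = -1.8Δ_oct; with Δ_oct = 24770 cm⁻¹ that is -44586 cm⁻¹.
Relative to high-spin t₂g⁵ eg² (2 paired), the low-spin configuration has 1 additional pair, contributing +1 × 23310 = +23310 cm⁻¹.
Combining: -44586 + 23310 = -21276 cm⁻¹.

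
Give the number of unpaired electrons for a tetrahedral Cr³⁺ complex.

Group 6 minus oxidation state +3 gives a d³ configuration for Cr³⁺.
With tetrahedral geometry the complex is necessarily high-spin.
Configuration: e² t₂¹, giving 3 unpaired electrons.

3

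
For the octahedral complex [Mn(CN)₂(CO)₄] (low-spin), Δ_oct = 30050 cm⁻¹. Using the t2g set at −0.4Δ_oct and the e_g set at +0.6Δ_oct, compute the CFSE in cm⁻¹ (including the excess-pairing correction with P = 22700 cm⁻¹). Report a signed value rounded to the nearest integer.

-14700

Ligand charges: 2×(-1) from CN⁻ and 4×(+0) from CO sum to -2; with overall charge +0, Mn is +2.
Mn²⁺: group 7, so d-count = 7 − 2 = 5.
The d⁵ electrons fill as t2g^5 e_g^0.
CFSE(orbital) = 5×(-0.4Δ_oct) + 0×(0.6Δ_oct) = -2.0Δ_oct; with Δ_oct = 30050 cm⁻¹ that is -60100 cm⁻¹.
Pairing penalty: 2 pairs vs 0 in the high-spin reference → 2 extra × P = 45400 cm⁻¹.
Overall CFSE = -60100 + 45400 = -14700 cm⁻¹.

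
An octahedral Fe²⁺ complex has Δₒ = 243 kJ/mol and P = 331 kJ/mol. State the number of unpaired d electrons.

Group 8 minus oxidation state +2 gives a d⁶ configuration for Fe²⁺.
With Δₒ < P the complex is high-spin.
That gives t2g^4 e_g^2.
Unpaired electrons: 4.

4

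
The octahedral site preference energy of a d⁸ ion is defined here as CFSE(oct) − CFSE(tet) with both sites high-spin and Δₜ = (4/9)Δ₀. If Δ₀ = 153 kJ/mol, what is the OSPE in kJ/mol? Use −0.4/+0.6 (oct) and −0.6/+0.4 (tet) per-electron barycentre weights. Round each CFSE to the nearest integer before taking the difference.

Octahedral (high-spin): t2g^6 e_g^2, CFSE = 6(−0.4) + 2(+0.6) = -1.2Δ₀ = -1.2 × 153 = -184 kJ/mol.
Tetrahedral e^4 t2^4 gives -0.8Δₜ = -0.8 × (4/9) × 153 = -54 kJ/mol.
OSPE = -184 − (-54) = -130 kJ/mol.

-130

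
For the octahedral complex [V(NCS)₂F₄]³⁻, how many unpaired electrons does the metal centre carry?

Ligand charges: 2×(-1) from NCS⁻ and 4×(-1) from F⁻ sum to -6; with overall charge -3, V is +3.
Group 5 minus oxidation state +3 gives a d² configuration for V³⁺.
Configuration: t2g^2 e_g^0, giving 2 unpaired electrons.

2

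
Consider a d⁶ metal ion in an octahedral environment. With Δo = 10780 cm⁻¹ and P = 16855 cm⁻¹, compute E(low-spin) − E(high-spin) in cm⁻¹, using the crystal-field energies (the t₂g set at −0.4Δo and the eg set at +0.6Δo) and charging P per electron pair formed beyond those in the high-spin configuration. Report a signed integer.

High-spin: t₂g⁴ eg², CFSE = -0.4Δo = -4312 cm⁻¹.
Low-spin: t₂g⁶ eg⁰, orbital CFSE = -2.4Δo = -25872 cm⁻¹; plus 2 excess pairs × P = +33710 cm⁻¹; total 7838 cm⁻¹.
Thus E(LS) − E(HS) = 12150 cm⁻¹.

12150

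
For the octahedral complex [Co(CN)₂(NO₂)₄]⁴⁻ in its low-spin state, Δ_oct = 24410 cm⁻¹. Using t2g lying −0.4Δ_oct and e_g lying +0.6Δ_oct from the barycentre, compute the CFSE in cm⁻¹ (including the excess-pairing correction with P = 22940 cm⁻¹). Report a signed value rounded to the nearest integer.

-20998

Ligand charges: 2×(-1) from CN⁻ and 4×(-1) from NO₂⁻ sum to -6; with overall charge -4, Co is +2.
Co is in group 9, so Co²⁺ is d⁷ (9 − 2 = 7).
The d⁷ electrons fill as t2g^6 e_g^1.
CFSE(orbital) = 6×(-0.4Δ_oct) + 1×(0.6Δ_oct) = -1.8Δ_oct; with Δ_oct = 24410 cm⁻¹ that is -43938 cm⁻¹.
High-spin d⁷ would be t2g^5 e_g^2 with 2 pairs; low-spin has 3, so 1 excess pair costs +1P = +22940 cm⁻¹.
Combining: -43938 + 22940 = -20998 cm⁻¹.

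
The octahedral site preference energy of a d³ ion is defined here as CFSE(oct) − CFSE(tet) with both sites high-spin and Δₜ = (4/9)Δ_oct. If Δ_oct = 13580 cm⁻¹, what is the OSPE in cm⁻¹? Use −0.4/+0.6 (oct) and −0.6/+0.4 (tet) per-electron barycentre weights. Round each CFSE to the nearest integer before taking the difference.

Octahedral (high-spin): t2g^3 e_g^0, CFSE = 3(−0.4) + 0(+0.6) = -1.2Δ_oct = -1.2 × 13580 = -16296 cm⁻¹.
Tetrahedral: e^2 t2^1, CFSE = 2(−0.6) + 1(+0.4) = -0.8Δₜ = -0.8 × (4/9) × 13580 = -4828 cm⁻¹.
Subtracting, OSPE = -16296 − (-4828) = -11468 cm⁻¹.

-11468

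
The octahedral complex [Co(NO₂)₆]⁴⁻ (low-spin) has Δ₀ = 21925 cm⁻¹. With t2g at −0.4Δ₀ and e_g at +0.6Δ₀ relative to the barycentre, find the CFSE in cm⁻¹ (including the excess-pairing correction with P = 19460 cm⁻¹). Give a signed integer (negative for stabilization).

Each NO₂⁻ contributes -1; 6 × (-1) = -6. With overall charge -4, Co is in the +2 oxidation state.
Co is in group 9, so Co²⁺ is d⁷ (9 − 2 = 7).
Electron filling gives t2g^6 e_g^1.
The orbital stabilization is -1.8Δ₀ = -1.8 × 21925 = -39465 cm⁻¹.
High-spin d⁷ would be t2g^5 e_g^2 with 2 pairs; low-spin has 3, so 1 excess pair costs +1P = +19460 cm⁻¹.
Net CFSE = -39465 + 19460 = -20005 cm⁻¹.

-20005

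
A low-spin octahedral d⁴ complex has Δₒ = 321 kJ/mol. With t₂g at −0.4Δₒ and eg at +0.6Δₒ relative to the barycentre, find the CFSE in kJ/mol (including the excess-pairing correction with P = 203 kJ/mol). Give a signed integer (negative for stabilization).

Electron filling gives t₂g⁴ eg⁰.
Orbital CFSE = 4(-0.4) + 0(0.6) = -1.6Δₒ = -1.6 × 321 = -514 kJ/mol.
Pairing penalty: 1 pair vs 0 in the high-spin reference → 1 extra × P = 203 kJ/mol.
Overall CFSE = -514 + 203 = -311 kJ/mol.

-311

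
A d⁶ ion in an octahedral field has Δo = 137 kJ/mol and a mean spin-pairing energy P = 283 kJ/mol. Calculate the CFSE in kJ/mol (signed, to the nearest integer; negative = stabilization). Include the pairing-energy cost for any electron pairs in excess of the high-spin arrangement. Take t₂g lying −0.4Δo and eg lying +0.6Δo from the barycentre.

Δo < P, so pairing is avoided: the ground state is high-spin.
Filling d⁶ accordingly: t₂g⁴ eg².
Orbital CFSE = -0.4Δo = -0.4 × 137 = -55 kJ/mol.
High-spin has no excess pairs, so no pairing correction applies.

-55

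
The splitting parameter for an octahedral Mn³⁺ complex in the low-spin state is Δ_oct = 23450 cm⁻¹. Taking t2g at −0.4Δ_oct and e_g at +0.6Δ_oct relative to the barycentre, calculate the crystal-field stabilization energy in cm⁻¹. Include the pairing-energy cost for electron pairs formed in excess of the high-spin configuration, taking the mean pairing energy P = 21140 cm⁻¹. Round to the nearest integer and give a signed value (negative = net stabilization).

Mn is in group 7, so Mn³⁺ is d⁴ (7 − 3 = 4).
Electron filling gives t2g^4 e_g^0.
Orbital CFSE = 4(-0.4) + 0(0.6) = -1.6Δ_oct = -1.6 × 23450 = -37520 cm⁻¹.
Relative to high-spin t2g^3 e_g^1 (0 paired), the low-spin configuration has 1 additional pair, contributing +1 × 21140 = +21140 cm⁻¹.
Overall CFSE = -37520 + 21140 = -16380 cm⁻¹.

-16380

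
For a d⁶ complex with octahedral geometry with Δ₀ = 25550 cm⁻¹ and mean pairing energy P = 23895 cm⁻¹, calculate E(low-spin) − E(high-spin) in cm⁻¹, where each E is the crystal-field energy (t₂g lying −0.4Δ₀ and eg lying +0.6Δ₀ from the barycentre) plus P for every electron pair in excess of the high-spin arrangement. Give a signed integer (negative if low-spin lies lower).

High-spin d⁶ fills as t₂g⁴ eg² with CFSE 4(−0.4) + 2(+0.6) = -0.4Δ₀ = -10220 cm⁻¹.
Low-spin: t₂g⁶ eg⁰, orbital CFSE = -2.4Δ₀ = -61320 cm⁻¹; plus 2 excess pairs × P = +47790 cm⁻¹; total -13530 cm⁻¹.
E(LS) − E(HS) = -13530 − (-10220) = -3310 cm⁻¹.

-3310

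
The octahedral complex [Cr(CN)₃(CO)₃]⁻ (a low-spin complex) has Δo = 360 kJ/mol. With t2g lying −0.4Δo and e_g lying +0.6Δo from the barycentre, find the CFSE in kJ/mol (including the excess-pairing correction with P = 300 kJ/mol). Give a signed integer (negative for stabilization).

-276

Ligand charges: 3×(-1) from CN⁻ and 3×(+0) from CO sum to -3; with overall charge -1, Cr is +2.
Cr is in group 6, so Cr²⁺ is d⁴ (6 − 2 = 4).
Configuration: t2g^4 e_g^0.
CFSE(orbital) = 4×(-0.4Δo) + 0×(0.6Δo) = -1.6Δo; with Δo = 360 kJ/mol that is -576 kJ/mol.
Pairing penalty: 1 pair vs 0 in the high-spin reference → 1 extra × P = 300 kJ/mol.
Overall CFSE = -576 + 300 = -276 kJ/mol.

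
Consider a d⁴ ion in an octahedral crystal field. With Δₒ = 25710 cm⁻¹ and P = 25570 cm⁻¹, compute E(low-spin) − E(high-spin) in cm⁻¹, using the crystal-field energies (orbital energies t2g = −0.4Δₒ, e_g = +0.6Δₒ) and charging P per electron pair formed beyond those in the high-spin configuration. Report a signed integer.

High-spin: t2g^3 e_g^1, CFSE = -0.6Δₒ = -15426 cm⁻¹.
For low-spin the configuration is t2g^4 e_g^0: orbital energy -1.6 × 25710 = -41136 cm⁻¹, and 1 additional pair relative to high-spin adds 25570 cm⁻¹, giving -15566 cm⁻¹.
Thus E(LS) − E(HS) = -140 cm⁻¹.

-140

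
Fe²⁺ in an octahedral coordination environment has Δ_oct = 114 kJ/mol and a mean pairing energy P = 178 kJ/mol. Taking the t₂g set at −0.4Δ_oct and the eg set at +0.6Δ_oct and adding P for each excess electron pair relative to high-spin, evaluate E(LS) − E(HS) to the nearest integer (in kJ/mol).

Fe²⁺: group 8, so d-count = 8 − 2 = 6.
In the high-spin limit (t₂g⁴ eg²) the orbital term is -0.4Δ_oct = -46 kJ/mol, with no excess pairing.
Low-spin t₂g⁶ eg⁰ gives -2.4Δ_oct = -274 kJ/mol, but forming 2 extra pairs costs 2P = 356 kJ/mol, so E(LS) = -274 + 356 = 82 kJ/mol.
The difference is 82 − (-46) = 128 kJ/mol, so high-spin lies lower.

128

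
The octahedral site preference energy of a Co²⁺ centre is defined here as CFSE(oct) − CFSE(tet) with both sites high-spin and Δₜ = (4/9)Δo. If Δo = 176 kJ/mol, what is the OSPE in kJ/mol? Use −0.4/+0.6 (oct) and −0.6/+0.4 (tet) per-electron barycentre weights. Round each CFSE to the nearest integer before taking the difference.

Co²⁺: group 9, so d-count = 9 − 2 = 7.
Octahedral high-spin t₂g⁵ eg²: CFSE = -0.8 × 176 = -141 kJ/mol.
Tetrahedral: e⁴ t₂³, CFSE = 4(−0.6) + 3(+0.4) = -1.2Δₜ = -1.2 × (4/9) × 176 = -94 kJ/mol.
Subtracting, OSPE = -141 − (-94) = -47 kJ/mol.

-47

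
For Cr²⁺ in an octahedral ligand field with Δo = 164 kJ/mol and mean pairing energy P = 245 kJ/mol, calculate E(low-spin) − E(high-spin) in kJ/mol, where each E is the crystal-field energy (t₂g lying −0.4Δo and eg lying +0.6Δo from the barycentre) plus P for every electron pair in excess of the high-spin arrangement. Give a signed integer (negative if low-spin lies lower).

Group 6 minus oxidation state +2 gives a d⁴ configuration for Cr²⁺.
High-spin d⁴ fills as t₂g³ eg¹ with CFSE 3(−0.4) + 1(+0.6) = -0.6Δo = -98 kJ/mol.
Low-spin t₂g⁴ eg⁰ gives -1.6Δo = -262 kJ/mol, but forming 1 extra pair costs 1P = 245 kJ/mol, so E(LS) = -262 + 245 = -17 kJ/mol.
E(LS) − E(HS) = -17 − (-98) = 81 kJ/mol.

81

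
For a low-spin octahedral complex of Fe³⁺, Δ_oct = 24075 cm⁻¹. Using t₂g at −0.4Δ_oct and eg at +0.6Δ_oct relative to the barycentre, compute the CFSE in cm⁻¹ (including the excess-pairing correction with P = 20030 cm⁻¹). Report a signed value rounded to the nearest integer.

-8090

Fe sits in group 8; removing 3 electrons leaves Fe³⁺ with 8 − 3 = 5 d electrons.
Electron filling gives t₂g⁵ eg⁰.
The orbital stabilization is -2.0Δ_oct = -2.0 × 24075 = -48150 cm⁻¹.
Relative to high-spin t₂g³ eg² (0 paired), the low-spin configuration has 2 additional pairs, contributing +2 × 20030 = +40060 cm⁻¹.
Overall CFSE = -48150 + 40060 = -8090 cm⁻¹.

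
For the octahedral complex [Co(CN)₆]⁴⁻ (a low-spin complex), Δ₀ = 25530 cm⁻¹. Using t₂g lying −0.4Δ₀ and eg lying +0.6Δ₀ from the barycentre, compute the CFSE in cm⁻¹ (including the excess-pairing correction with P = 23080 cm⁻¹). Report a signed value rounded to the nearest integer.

Each CN⁻ contributes -1; 6 × (-1) = -6. With overall charge -4, Co is in the +2 oxidation state.
Co is in group 9, so Co²⁺ is d⁷ (9 − 2 = 7).
Electron filling gives t₂g⁶ eg¹.
The orbital stabilization is -1.8Δ₀ = -1.8 × 25530 = -45954 cm⁻¹.
Pairing penalty: 3 pairs vs 2 in the high-spin reference → 1 extra × P = 23080 cm⁻¹.
Overall CFSE = -45954 + 23080 = -22874 cm⁻¹.

-22874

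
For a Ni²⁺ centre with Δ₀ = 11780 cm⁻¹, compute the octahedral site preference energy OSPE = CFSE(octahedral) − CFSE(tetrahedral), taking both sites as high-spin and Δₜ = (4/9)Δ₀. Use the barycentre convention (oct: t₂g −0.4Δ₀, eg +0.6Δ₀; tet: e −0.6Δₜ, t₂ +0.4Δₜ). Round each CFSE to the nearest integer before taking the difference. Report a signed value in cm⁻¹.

-9948

Ni is in group 10, so Ni²⁺ is d⁸ (10 − 2 = 8).
In an octahedral site d⁸ (HS) is t₂g⁶ eg², giving CFSE(oct) = -1.2Δ₀ = -14136 cm⁻¹.
Tetrahedral: e⁴ t₂⁴, CFSE = 4(−0.6) + 4(+0.4) = -0.8Δₜ = -0.8 × (4/9) × 11780 = -4188 cm⁻¹.
OSPE = -14136 − (-4188) = -9948 cm⁻¹.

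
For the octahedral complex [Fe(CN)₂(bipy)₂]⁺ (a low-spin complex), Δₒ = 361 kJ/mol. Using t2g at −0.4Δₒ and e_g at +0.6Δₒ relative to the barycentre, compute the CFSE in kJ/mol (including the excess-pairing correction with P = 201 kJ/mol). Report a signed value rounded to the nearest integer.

Ligand charges: 2×(-1) from CN⁻ and 2×(+0) from bipy sum to -2; with overall charge +1, Fe is +3.
Fe is in group 8, so Fe³⁺ is d⁵ (8 − 3 = 5).
Electron filling gives t2g^5 e_g^0.
The orbital stabilization is -2.0Δₒ = -2.0 × 361 = -722 kJ/mol.
High-spin d⁵ would be t2g^3 e_g^2 with 0 pairs; low-spin has 2, so 2 excess pairs cost +2P = +402 kJ/mol.
Combining: -722 + 402 = -320 kJ/mol.

-320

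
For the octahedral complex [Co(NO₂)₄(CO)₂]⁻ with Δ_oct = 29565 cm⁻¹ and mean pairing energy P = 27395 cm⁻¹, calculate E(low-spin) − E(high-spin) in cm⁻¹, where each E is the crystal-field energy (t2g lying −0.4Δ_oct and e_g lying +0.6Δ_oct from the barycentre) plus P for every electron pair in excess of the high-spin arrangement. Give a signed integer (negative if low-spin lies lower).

-4340

Ligand charges: 4×(-1) from NO₂⁻ and 2×(+0) from CO sum to -4; with overall charge -1, Co is +3.
Co³⁺: group 9, so d-count = 9 − 3 = 6.
High-spin: t2g^4 e_g^2, CFSE = -0.4Δ_oct = -11826 cm⁻¹.
For low-spin the configuration is t2g^6 e_g^0: orbital energy -2.4 × 29565 = -70956 cm⁻¹, and 2 additional pairs relative to high-spin add 54790 cm⁻¹, giving -16166 cm⁻¹.
The difference is -16166 − (-11826) = -4340 cm⁻¹, so low-spin lies lower.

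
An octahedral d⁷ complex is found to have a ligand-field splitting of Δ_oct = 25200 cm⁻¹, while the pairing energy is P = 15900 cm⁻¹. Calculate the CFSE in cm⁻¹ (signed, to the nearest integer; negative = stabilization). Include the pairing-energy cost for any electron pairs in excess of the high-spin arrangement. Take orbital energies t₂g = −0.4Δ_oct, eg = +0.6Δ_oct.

Δ_oct > P, so pairing is preferred: the ground state is low-spin.
Filling d⁷ accordingly: t₂g⁶ eg¹.
Orbital CFSE = -1.8Δ_oct = -1.8 × 25200 = -45360 cm⁻¹.
Excess pairs vs high-spin: 3 − 2 = 1; pairing cost = +15900 cm⁻¹.
Net CFSE = -45360 + 15900 = -29460 cm⁻¹.

-29460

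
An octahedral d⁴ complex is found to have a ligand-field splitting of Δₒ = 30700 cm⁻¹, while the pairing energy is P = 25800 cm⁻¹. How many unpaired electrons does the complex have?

2

With Δₒ > P the complex is low-spin.
Configuration: t2g^4 e_g^0.
Unpaired electrons: 2.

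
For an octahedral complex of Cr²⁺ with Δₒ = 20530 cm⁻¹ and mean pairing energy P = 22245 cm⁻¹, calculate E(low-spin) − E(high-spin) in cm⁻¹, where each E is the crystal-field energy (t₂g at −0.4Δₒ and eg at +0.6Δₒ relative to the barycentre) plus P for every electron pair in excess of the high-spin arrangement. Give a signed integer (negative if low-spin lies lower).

Cr sits in group 6; removing 2 electrons leaves Cr²⁺ with 6 − 2 = 4 d electrons.
High-spin d⁴ fills as t₂g³ eg¹ with CFSE 3(−0.4) + 1(+0.6) = -0.6Δₒ = -12318 cm⁻¹.
Low-spin: t₂g⁴ eg⁰, orbital CFSE = -1.6Δₒ = -32848 cm⁻¹; plus 1 excess pair × P = +22245 cm⁻¹; total -10603 cm⁻¹.
E(LS) − E(HS) = -10603 − (-12318) = 1715 cm⁻¹.

1715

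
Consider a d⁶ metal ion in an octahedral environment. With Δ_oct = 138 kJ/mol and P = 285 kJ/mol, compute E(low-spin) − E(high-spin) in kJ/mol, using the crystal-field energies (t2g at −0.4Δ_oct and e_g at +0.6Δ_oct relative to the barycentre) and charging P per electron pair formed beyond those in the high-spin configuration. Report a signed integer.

294

High-spin d⁶ fills as t2g^4 e_g^2 with CFSE 4(−0.4) + 2(+0.6) = -0.4Δ_oct = -55 kJ/mol.
Low-spin t2g^6 e_g^0 gives -2.4Δ_oct = -331 kJ/mol, but forming 2 extra pairs costs 2P = 570 kJ/mol, so E(LS) = -331 + 570 = 239 kJ/mol.
The difference is 239 − (-55) = 294 kJ/mol, so high-spin lies lower.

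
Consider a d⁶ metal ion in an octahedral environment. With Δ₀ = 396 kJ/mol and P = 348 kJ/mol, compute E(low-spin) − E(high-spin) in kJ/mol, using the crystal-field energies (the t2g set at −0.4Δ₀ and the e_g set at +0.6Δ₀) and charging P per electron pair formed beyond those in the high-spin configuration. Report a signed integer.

High-spin d⁶ fills as t2g^4 e_g^2 with CFSE 4(−0.4) + 2(+0.6) = -0.4Δ₀ = -158 kJ/mol.
Low-spin: t2g^6 e_g^0, orbital CFSE = -2.4Δ₀ = -950 kJ/mol; plus 2 excess pairs × P = +696 kJ/mol; total -254 kJ/mol.
E(LS) − E(HS) = -254 − (-158) = -96 kJ/mol.

-96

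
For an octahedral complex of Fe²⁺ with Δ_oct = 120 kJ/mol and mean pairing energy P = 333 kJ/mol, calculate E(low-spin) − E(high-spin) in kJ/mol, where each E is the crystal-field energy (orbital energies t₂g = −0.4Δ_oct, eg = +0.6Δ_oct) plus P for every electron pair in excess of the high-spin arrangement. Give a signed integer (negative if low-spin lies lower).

426

Group 8 minus oxidation state +2 gives a d⁶ configuration for Fe²⁺.
High-spin: t₂g⁴ eg², CFSE = -0.4Δ_oct = -48 kJ/mol.
Low-spin: t₂g⁶ eg⁰, orbital CFSE = -2.4Δ_oct = -288 kJ/mol; plus 2 excess pairs × P = +666 kJ/mol; total 378 kJ/mol.
E(LS) − E(HS) = 378 − (-48) = 426 kJ/mol.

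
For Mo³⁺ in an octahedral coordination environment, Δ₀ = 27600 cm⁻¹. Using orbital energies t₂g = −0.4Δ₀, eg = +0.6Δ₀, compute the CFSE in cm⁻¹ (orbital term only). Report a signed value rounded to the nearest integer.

Mo³⁺: group 6, so d-count = 6 − 3 = 3.
Electron filling gives t₂g³ eg⁰.
CFSE(orbital) = 3×(-0.4Δ₀) + 0×(0.6Δ₀) = -1.2Δ₀; with Δ₀ = 27600 cm⁻¹ that is -33120 cm⁻¹.

-33120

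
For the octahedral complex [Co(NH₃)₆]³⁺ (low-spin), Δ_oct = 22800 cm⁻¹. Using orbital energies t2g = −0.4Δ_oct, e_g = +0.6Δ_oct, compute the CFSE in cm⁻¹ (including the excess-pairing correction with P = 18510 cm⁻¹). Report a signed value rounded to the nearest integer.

-17700

NH₃ is neutral, so the +3 overall charge sits on Co: oxidation state +3.
Co³⁺: group 9, so d-count = 9 − 3 = 6.
The d⁶ electrons fill as t2g^6 e_g^0.
The orbital stabilization is -2.4Δ_oct = -2.4 × 22800 = -54720 cm⁻¹.
Relative to high-spin t2g^4 e_g^2 (1 paired), the low-spin configuration has 2 additional pairs, contributing +2 × 18510 = +37020 cm⁻¹.
Overall CFSE = -54720 + 37020 = -17700 cm⁻¹.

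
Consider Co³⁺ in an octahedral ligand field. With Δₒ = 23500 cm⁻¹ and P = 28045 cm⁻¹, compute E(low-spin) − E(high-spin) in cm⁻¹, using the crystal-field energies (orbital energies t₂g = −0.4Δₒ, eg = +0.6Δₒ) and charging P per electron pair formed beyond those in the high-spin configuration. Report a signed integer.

9090

Group 9 minus oxidation state +3 gives a d⁶ configuration for Co³⁺.
In the high-spin limit (t₂g⁴ eg²) the orbital term is -0.4Δₒ = -9400 cm⁻¹, with no excess pairing.
Low-spin: t₂g⁶ eg⁰, orbital CFSE = -2.4Δₒ = -56400 cm⁻¹; plus 2 excess pairs × P = +56090 cm⁻¹; total -310 cm⁻¹.
E(LS) − E(HS) = -310 − (-9400) = 9090 cm⁻¹.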